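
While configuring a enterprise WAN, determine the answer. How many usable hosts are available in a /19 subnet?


Given: subnet mask /19
Host bits = 32 - 19 = 13
Total addresses = 2^13 = 8192
Usable hosts = 8192 - 2 (network + broadcast) = 8190

8190


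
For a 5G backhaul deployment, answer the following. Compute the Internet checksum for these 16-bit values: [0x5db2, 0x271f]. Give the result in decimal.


Given words: [0x5db2, 0x271f]
Step 1: Sum all words
Raw sum = 23986 + 10015 = 34001
One's complement = ~34001 & 0xFFFF = 31534

31534


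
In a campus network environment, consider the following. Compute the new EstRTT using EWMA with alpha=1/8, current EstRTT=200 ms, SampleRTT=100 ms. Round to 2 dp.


Given: EstRTT = 200 ms, SampleRTT = 100 ms, alpha = 1/8
New EstRTT = (1 - alpha) * EstRTT + alpha * SampleRTT
(7/8) * 200 = 175
(1/8) * 100 = 12.5
New EstRTT = 175 + 12.5 = 187.5 ms -> 187.50 ms (2 dp)

187.50


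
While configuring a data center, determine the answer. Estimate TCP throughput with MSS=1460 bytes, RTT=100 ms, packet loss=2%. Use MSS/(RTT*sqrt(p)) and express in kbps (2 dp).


Given: MSS = 1460 bytes, RTT = 100 ms, loss = 2%
RTT in seconds = 100 / 1000 = 0.1
Loss rate = 2% = 0.02
sqrt(loss) = sqrt(0.02) = 0.141421356237
Throughput (bytes/s) = 1460 / (0.1 * 0.141421356237) = 103237.5901
Throughput (kbps) = 103237.5901 * 8 / 1000 = 825.900720 -> 825.90 kbps (2 dp)

825.90


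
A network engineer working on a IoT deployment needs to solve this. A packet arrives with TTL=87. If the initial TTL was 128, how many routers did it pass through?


Given: initial TTL = 128, received TTL = 87
Hops = initial TTL - received TTL
Hops = 128 - 87 = 41

41


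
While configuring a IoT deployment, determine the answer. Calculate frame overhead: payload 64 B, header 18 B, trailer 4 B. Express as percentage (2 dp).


Given: payload = 64 B, header = 18 B, trailer = 4 B
Overhead bytes = header + trailer = 18 + 4 = 22
Total frame = payload + overhead = 64 + 22 = 86
Overhead % = 22 / 86 * 100 = 25.5814% -> 25.58% (2 dp)

25.58


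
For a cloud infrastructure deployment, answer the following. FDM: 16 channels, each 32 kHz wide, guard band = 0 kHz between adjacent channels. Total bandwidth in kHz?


Given: 16 channels, 32 kHz each, guard = 0 kHz
Channel bandwidth = 16 * 32 = 512 kHz
Guard bands = 15 gaps * 0 kHz = 0 kHz
Total = 512 + 0 = 512 kHz

512


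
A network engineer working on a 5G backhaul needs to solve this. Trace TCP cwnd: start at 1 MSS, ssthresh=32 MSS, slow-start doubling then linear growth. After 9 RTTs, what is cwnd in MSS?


RTT 0: cwnd = 1 MSS (initial)
RTT 1: cwnd = 2 MSS (slow start, doubled)
RTT 2: cwnd = 4 MSS (slow start, doubled)
RTT 3: cwnd = 8 MSS (slow start, doubled)
RTT 4: cwnd = 16 MSS (slow start, doubled)
RTT 5: cwnd = 32 MSS (slow start, doubled)
RTT 6: cwnd = 33 MSS (congestion avoidance, +1)
RTT 7: cwnd = 34 MSS (congestion avoidance, +1)
RTT 8: cwnd = 35 MSS (congestion avoidance, +1)
RTT 9: cwnd = 36 MSS (congestion avoidance, +1)

36


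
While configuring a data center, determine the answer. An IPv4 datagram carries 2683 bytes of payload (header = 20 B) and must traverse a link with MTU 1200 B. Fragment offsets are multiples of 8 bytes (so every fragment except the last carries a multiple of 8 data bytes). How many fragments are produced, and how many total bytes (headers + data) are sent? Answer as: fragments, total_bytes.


Max data per non-final fragment = floor((MTU - header)/8)*8 = floor((1200 - 20)/8)*8 = floor(1180/8)*8 = 1176 B
Final fragment needs no 8-byte alignment: it can carry up to MTU - header = 1180 B
Non-final fragments needed = ceil((payload - 1180) / 1176) = ceil(1503/1176) = ceil(1.2781) = 2
Number of fragments = 2 + 1 = 3
Fragment sizes (data): 2 * 1176 B + 331 B (last, 331 <= 1180 OK)
Total bytes sent = payload + n_frags * header = 2683 + 3*20 = 2683 + 60 = 2743 B

3, 2743


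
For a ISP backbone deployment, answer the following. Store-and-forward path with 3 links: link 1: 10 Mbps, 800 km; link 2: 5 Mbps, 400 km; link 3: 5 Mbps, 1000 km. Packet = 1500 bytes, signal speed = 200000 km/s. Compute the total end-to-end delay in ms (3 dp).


Packet = 1500 bytes = 12000 bits. Store-and-forward: sum (t_trans + t_prop) per link.
Link 1: t_trans = 12000/(10*10^6) s = 1.2000 ms; t_prop = 800/200000 s = 4.0000 ms; subtotal = 5.2000 ms
Link 2: t_trans = 12000/(5*10^6) s = 2.4000 ms; t_prop = 400/200000 s = 2.0000 ms; subtotal = 4.4000 ms
Link 3: t_trans = 12000/(5*10^6) s = 2.4000 ms; t_prop = 1000/200000 s = 5.0000 ms; subtotal = 7.4000 ms
End-to-end = 5.2000 + 4.4000 + 7.4000 = 17.0000 ms -> 17.000 ms (3 dp)

17.000


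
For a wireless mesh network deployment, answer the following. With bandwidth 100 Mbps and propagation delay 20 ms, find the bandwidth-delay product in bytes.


Given: bandwidth = 100 Mbps, delay = 20 ms
BDP in bits = 100 * 10^6 * 20 / 1000
BDP in bits = 2000000
BDP in bytes = 2000000 / 8 = 250000

250000


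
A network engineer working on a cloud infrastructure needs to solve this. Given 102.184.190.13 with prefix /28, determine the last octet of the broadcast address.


Given: IP = 102.184.190.13, prefix = /28
Host bits = 32 - 28 = 4
Network last octet = 13 AND mask = 0
Host part size = 2^4 - 1 = 15
Broadcast last octet = 0 OR 15 = 15

15


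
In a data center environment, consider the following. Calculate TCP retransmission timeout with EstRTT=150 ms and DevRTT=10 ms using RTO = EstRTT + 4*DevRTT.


Given: EstRTT = 150 ms, DevRTT = 10 ms
Timeout = EstRTT + 4 * DevRTT
4 * DevRTT = 4 * 10 = 40
Timeout = 150 + 40 = 190 ms

190


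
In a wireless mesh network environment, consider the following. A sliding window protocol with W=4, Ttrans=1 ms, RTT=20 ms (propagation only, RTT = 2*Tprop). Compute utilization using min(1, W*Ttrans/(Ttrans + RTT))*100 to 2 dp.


Given: W = 4, Ttrans = 1 ms, RTT = 20 ms (= 2 * Tprop, Tprop = 10 ms)
Cycle time = Ttrans + RTT = 1 + 20 = 21 ms (first packet sent until its ACK returns)
W * Ttrans = 4 * 1 = 4 ms of sending per cycle
W * Ttrans / (Ttrans + RTT) = 4 / 21 = 0.190476
U = min(1, 0.190476) = 0.190476
U% = 19.05%

19.05


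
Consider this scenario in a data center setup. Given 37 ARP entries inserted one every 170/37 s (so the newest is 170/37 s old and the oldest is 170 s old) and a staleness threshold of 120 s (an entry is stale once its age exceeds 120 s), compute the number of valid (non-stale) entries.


Ages are k * 170/37 s for k = 1..37 (spacing = 4.5946 s).
Entry k is valid iff k * 170/37 <= 120 iff k <= 37 * 120 / 170 = 26.1176
n_valid = floor(26.1176) = 26
(n_stale = 37 - 26 = 11)

26


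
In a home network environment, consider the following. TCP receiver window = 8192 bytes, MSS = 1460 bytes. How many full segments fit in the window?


Given: RWND = 8192 bytes, MSS = 1460 bytes
Full segments = floor(RWND / MSS)
Full segments = floor(8192 / 1460)
Full segments = floor(5.611) = 5

5


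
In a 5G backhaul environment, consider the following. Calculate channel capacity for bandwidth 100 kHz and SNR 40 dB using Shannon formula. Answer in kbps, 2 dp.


Given: B = 100 kHz, SNR = 40 dB
SNR linear = 10^(40/10) = 10000
1 + SNR = 10001
log2(10001) = 13.2878566418
C = 100 * 1000 * 13.2878566418 = 1328785.6642 bps
C = 1328.785664 kbps -> 1328.79 kbps (2 dp)

1328.79


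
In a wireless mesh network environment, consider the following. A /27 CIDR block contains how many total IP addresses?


Given: CIDR prefix /27
Host bits = 32 - 27 = 5
Total addresses = 2^5 = 32

32


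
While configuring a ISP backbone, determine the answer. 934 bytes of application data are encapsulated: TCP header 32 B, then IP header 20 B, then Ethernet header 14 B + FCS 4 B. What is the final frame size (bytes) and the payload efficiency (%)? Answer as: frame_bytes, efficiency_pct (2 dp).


TCP segment = 934 + 32 = 966 B
IP packet = 966 + 20 = 986 B
Ethernet frame = 986 + 14 + 4 = 1004 B
Efficiency = app / frame = 934 / 1004 = 0.930279 = 93.0279% -> 93.03% (2 dp)

1004, 93.03


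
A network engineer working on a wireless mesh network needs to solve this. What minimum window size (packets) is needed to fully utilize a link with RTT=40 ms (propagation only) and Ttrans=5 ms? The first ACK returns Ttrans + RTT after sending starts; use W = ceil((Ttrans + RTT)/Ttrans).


Given: Ttrans = 5 ms, RTT = 40 ms (= 2 * Tprop, Tprop = 20 ms)
Time until first ACK returns = Ttrans + RTT = 5 + 40 = 45 ms
Need W * Ttrans >= Ttrans + RTT  ->  W >= (Ttrans + RTT) / Ttrans
(Ttrans + RTT) / Ttrans = 45 / 5 = 9
W_min = ceil(9) = 9

9


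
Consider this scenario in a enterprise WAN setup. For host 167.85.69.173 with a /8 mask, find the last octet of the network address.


Given: IP = 167.85.69.173, prefix = /8
Subnet mask = 255.0.0.0
Last octet of IP: 173
Last octet of mask: 0
Network last octet = 173 AND 0 = 0

0


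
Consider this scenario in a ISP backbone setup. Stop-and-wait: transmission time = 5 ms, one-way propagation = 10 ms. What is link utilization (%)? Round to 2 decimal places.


Given: Ttrans = 5 ms, Tprop = 10 ms
RTT = 2 * Tprop = 2 * 10 = 20 ms
U = Ttrans / (Ttrans + RTT)
U = 5 / (5 + 20)
U = 5 / 25 = 0.2
U% = 20.00%

20.00


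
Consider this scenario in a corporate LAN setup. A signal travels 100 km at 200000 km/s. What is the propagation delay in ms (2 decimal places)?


Given: distance = 100 km, speed = 200000 km/s
Delay = distance / speed = 100 / 200000 seconds
Delay in ms = 100 * 1000 / 200000
Delay = 0.5000 ms
Rounded to 2 dp = 0.50 ms

0.50


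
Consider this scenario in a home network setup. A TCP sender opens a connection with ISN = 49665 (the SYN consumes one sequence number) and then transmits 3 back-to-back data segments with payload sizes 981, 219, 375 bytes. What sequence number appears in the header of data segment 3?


The SYN occupies sequence number ISN = 49665, so the first data byte is ISN + 1 = 49666.
SEQ of data segment i = (ISN + 1) + sum of payload sizes of segments 1..i-1.
Segment 1: SEQ = 49666, payload = 981 bytes
Segment 2: SEQ = 50647, payload = 219 bytes
Segment 3: SEQ = 50866, payload = 375 bytes
SEQ of segment 3 = 49666 + 981 + 219 = 50866

50866


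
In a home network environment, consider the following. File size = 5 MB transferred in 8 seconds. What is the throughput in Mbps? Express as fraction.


Given: file = 5 MB, time = 8 s
File in Mb = 5 * 8 = 40 Mb
Throughput = 40 / 8 Mbps
Throughput = 5 Mbps

5


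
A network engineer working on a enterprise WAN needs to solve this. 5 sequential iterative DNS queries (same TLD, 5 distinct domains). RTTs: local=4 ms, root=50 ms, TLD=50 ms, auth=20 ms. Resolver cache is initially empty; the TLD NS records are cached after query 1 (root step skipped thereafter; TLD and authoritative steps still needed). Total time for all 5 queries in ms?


Lookup 1 (cold cache): local + root + TLD + auth = 4 + 50 + 50 + 20 = 124 ms
Lookups 2..5 (TLD NS cached -> skip root; new domain -> still ask TLD and auth): local + TLD + auth = 4 + 50 + 20 = 74 ms each
Remaining 4 lookups: 4 * 74 = 296 ms
Total = 124 + 296 = 420 ms

420


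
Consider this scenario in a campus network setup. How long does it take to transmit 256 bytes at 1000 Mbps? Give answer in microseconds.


Given: packet = 256 bytes, bandwidth = 1000 Mbps
Packet in bits = 256 * 8 = 2048 bits
Bandwidth = 1000 * 10^6 = 1000000000 bps
Time = 2048 / 1000000000 seconds
Time in us = 2048 * 10^6 / 1000000000 = 2.048

2.048


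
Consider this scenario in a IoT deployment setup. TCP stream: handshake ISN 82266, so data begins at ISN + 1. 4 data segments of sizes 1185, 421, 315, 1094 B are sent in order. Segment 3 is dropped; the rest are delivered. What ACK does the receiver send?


SYN uses sequence number 82266; first data byte = ISN + 1 = 82267.
Segment 1: SEQ = 82267, len = 1185 B, covers [82267, 83451]
Segment 2: SEQ = 83452, len = 421 B, covers [83452, 83872]
Segment 3: SEQ = 83873, len = 315 B, covers [83873, 84187] [LOST]
Segment 4: SEQ = 84188, len = 1094 B, covers [84188, 85281]
In-order data received: bytes [82267, 83872] (segments 1..2).
Segment 3 missing -> gap begins at byte 83873; later segments buffered out of order.
Cumulative ACK = next expected in-order byte = 82267 + 1185 + 421 = 83873

83873


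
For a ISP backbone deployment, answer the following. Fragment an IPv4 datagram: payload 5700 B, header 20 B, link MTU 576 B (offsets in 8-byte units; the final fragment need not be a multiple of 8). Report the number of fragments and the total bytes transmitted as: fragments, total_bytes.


Max data per non-final fragment = floor((MTU - header)/8)*8 = floor((576 - 20)/8)*8 = floor(556/8)*8 = 552 B
Final fragment needs no 8-byte alignment: it can carry up to MTU - header = 556 B
Non-final fragments needed = ceil((payload - 556) / 552) = ceil(5144/552) = ceil(9.3188) = 10
Number of fragments = 10 + 1 = 11
Fragment sizes (data): 10 * 552 B + 180 B (last, 180 <= 556 OK)
Total bytes sent = payload + n_frags * header = 5700 + 11*20 = 5700 + 220 = 5920 B

11, 5920


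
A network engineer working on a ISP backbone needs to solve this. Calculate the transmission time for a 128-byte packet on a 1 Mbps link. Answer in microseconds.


Given: packet = 128 bytes, bandwidth = 1 Mbps
Packet in bits = 128 * 8 = 1024 bits
Bandwidth = 1 * 10^6 = 1000000 bps
Time = 1024 / 1000000 seconds
Time in us = 1024 * 10^6 / 1000000 = 1024

1024


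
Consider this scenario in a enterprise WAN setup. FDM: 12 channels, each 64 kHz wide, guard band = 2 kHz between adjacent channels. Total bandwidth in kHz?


Given: 12 channels, 64 kHz each, guard = 2 kHz
Channel bandwidth = 12 * 64 = 768 kHz
Guard bands = 11 gaps * 2 kHz = 22 kHz
Total = 768 + 22 = 790 kHz

790


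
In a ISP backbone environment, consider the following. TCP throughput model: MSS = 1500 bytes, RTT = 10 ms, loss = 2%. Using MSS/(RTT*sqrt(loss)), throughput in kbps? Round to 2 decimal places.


Given: MSS = 1500 bytes, RTT = 10 ms, loss = 2%
RTT in seconds = 10 / 1000 = 0.01
Loss rate = 2% = 0.02
sqrt(loss) = sqrt(0.02) = 0.141421356237
Throughput (bytes/s) = 1500 / (0.01 * 0.141421356237) = 1060660.1718
Throughput (kbps) = 1060660.1718 * 8 / 1000 = 8485.281374 -> 8485.28 kbps (2 dp)

8485.28


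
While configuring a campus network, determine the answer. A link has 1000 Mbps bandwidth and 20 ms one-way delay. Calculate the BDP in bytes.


Given: bandwidth = 1000 Mbps, delay = 20 ms
BDP in bits = 1000 * 10^6 * 20 / 1000
BDP in bits = 20000000
BDP in bytes = 20000000 / 8 = 2500000

2500000


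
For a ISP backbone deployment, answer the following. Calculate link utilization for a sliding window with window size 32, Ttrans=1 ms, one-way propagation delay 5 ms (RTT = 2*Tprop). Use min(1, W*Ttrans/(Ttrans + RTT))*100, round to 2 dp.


Given: W = 32, Ttrans = 1 ms, RTT = 10 ms (= 2 * Tprop, Tprop = 5 ms)
Cycle time = Ttrans + RTT = 1 + 10 = 11 ms (first packet sent until its ACK returns)
W * Ttrans = 32 * 1 = 32 ms of sending per cycle
W * Ttrans / (Ttrans + RTT) = 32 / 11 = 2.909091
U = min(1, 2.909091) = 1.000000
U% = 100.00%

100.00


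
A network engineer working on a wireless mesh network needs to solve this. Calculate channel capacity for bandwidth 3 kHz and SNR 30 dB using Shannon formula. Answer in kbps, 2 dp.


Given: B = 3 kHz, SNR = 30 dB
SNR linear = 10^(30/10) = 1000
1 + SNR = 1001
log2(1001) = 9.9672262588
C = 3 * 1000 * 9.9672262588 = 29901.6788 bps
C = 29.901679 kbps -> 29.90 kbps (2 dp)

29.90


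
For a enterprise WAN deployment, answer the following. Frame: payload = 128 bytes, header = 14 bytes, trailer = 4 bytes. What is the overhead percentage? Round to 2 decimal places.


Given: payload = 128 B, header = 14 B, trailer = 4 B
Overhead bytes = header + trailer = 14 + 4 = 18
Total frame = payload + overhead = 128 + 18 = 146
Overhead % = 18 / 146 * 100 = 12.3288% -> 12.33% (2 dp)

12.33


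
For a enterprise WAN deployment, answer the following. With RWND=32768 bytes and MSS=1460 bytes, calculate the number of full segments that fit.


Given: RWND = 32768 bytes, MSS = 1460 bytes
Full segments = floor(RWND / MSS)
Full segments = floor(32768 / 1460)
Full segments = floor(22.4438) = 22

22


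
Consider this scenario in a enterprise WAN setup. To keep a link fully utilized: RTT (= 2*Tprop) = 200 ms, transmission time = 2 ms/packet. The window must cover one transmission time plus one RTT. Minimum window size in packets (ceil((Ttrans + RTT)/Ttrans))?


Given: Ttrans = 2 ms, RTT = 200 ms (= 2 * Tprop, Tprop = 100 ms)
Time until first ACK returns = Ttrans + RTT = 2 + 200 = 202 ms
Need W * Ttrans >= Ttrans + RTT  ->  W >= (Ttrans + RTT) / Ttrans
(Ttrans + RTT) / Ttrans = 202 / 2 = 101
W_min = ceil(101) = 101

101


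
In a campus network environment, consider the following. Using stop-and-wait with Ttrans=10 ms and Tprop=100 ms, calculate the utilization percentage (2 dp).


Given: Ttrans = 10 ms, Tprop = 100 ms
RTT = 2 * Tprop = 2 * 100 = 200 ms
U = Ttrans / (Ttrans + RTT)
U = 10 / (10 + 200)
U = 10 / 210 = 0.047619
U% = 4.76%

4.76


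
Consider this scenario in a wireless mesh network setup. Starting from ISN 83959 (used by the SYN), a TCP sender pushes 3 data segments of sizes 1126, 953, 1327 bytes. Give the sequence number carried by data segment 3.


The SYN occupies sequence number ISN = 83959, so the first data byte is ISN + 1 = 83960.
SEQ of data segment i = (ISN + 1) + sum of payload sizes of segments 1..i-1.
Segment 1: SEQ = 83960, payload = 1126 bytes
Segment 2: SEQ = 85086, payload = 953 bytes
Segment 3: SEQ = 86039, payload = 1327 bytes
SEQ of segment 3 = 83960 + 1126 + 953 = 86039

86039


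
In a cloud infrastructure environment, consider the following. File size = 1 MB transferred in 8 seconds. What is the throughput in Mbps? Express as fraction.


Given: file = 1 MB, time = 8 s
File in Mb = 1 * 8 = 8 Mb
Throughput = 8 / 8 Mbps
Throughput = 1 Mbps

1


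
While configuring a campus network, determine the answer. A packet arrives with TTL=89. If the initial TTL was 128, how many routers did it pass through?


Given: initial TTL = 128, received TTL = 89
Hops = initial TTL - received TTL
Hops = 128 - 89 = 39

39


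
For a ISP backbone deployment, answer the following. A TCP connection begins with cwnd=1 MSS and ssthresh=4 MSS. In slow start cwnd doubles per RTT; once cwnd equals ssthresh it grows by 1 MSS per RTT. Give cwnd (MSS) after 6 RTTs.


RTT 0: cwnd = 1 MSS (initial)
RTT 1: cwnd = 2 MSS (slow start, doubled)
RTT 2: cwnd = 4 MSS (slow start, doubled)
RTT 3: cwnd = 5 MSS (congestion avoidance, +1)
RTT 4: cwnd = 6 MSS (congestion avoidance, +1)
RTT 5: cwnd = 7 MSS (congestion avoidance, +1)
RTT 6: cwnd = 8 MSS (congestion avoidance, +1)

8


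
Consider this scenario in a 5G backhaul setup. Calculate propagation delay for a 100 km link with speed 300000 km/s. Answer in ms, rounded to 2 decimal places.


Given: distance = 100 km, speed = 300000 km/s
Delay = distance / speed = 100 / 300000 seconds
Delay in ms = 100 * 1000 / 300000
Delay = 0.3333 ms
Rounded to 2 dp = 0.33 ms

0.33


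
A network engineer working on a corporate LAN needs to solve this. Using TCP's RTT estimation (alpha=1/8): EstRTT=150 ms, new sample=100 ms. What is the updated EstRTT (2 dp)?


Given: EstRTT = 150 ms, SampleRTT = 100 ms, alpha = 1/8
New EstRTT = (1 - alpha) * EstRTT + alpha * SampleRTT
(7/8) * 150 = 131.25
(1/8) * 100 = 12.5
New EstRTT = 131.25 + 12.5 = 143.75 ms -> 143.75 ms (2 dp)

143.75


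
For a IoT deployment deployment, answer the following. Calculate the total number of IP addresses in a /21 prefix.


Given: CIDR prefix /21
Host bits = 32 - 21 = 11
Total addresses = 2^11 = 2048

2048


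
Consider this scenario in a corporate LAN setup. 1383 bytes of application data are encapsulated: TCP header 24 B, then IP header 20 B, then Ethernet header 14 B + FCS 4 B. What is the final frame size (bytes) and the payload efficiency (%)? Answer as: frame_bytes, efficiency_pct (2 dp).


TCP segment = 1383 + 24 = 1407 B
IP packet = 1407 + 20 = 1427 B
Ethernet frame = 1427 + 14 + 4 = 1445 B
Efficiency = app / frame = 1383 / 1445 = 0.957093 = 95.7093% -> 95.71% (2 dp)

1445, 95.71


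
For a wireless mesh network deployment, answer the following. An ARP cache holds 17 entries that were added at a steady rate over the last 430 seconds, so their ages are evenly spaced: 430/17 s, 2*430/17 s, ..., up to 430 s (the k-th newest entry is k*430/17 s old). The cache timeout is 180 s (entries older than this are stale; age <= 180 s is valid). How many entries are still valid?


Ages are k * 430/17 s for k = 1..17 (spacing = 25.2941 s).
Entry k is valid iff k * 430/17 <= 180 iff k <= 17 * 180 / 430 = 7.1163
n_valid = floor(7.1163) = 7
(n_stale = 17 - 7 = 10)

7


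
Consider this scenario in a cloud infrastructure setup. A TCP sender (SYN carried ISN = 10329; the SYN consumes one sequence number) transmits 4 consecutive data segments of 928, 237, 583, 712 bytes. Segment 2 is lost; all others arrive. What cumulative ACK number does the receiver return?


SYN uses sequence number 10329; first data byte = ISN + 1 = 10330.
Segment 1: SEQ = 10330, len = 928 B, covers [10330, 11257]
Segment 2: SEQ = 11258, len = 237 B, covers [11258, 11494] [LOST]
Segment 3: SEQ = 11495, len = 583 B, covers [11495, 12077]
Segment 4: SEQ = 12078, len = 712 B, covers [12078, 12789]
In-order data received: bytes [10330, 11257] (segments 1..1).
Segment 2 missing -> gap begins at byte 11258; later segments buffered out of order.
Cumulative ACK = next expected in-order byte = 10330 + 928 = 11258

11258


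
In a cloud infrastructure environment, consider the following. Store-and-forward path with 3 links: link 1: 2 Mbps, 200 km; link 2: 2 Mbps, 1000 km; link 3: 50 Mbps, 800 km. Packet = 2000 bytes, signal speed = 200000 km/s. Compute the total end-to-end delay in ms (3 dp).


Packet = 2000 bytes = 16000 bits. Store-and-forward: sum (t_trans + t_prop) per link.
Link 1: t_trans = 16000/(2*10^6) s = 8.0000 ms; t_prop = 200/200000 s = 1.0000 ms; subtotal = 9.0000 ms
Link 2: t_trans = 16000/(2*10^6) s = 8.0000 ms; t_prop = 1000/200000 s = 5.0000 ms; subtotal = 13.0000 ms
Link 3: t_trans = 16000/(50*10^6) s = 0.3200 ms; t_prop = 800/200000 s = 4.0000 ms; subtotal = 4.3200 ms
End-to-end = 9.0000 + 13.0000 + 4.3200 = 26.3200 ms -> 26.320 ms (3 dp)

26.320


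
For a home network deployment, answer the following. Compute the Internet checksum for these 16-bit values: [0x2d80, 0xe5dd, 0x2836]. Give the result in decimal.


Given words: [0x2d80, 0xe5dd, 0x2836]
Step 1: Sum all words
Raw sum = 11648 + 58845 + 10294 = 80787
Step 2: Fold carry: (15251 + 1) = 15252
One's complement = ~15252 & 0xFFFF = 50283

50283


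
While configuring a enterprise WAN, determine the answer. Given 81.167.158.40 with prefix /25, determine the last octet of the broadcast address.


Given: IP = 81.167.158.40, prefix = /25
Host bits = 32 - 25 = 7
Network last octet = 40 AND mask = 0
Host part size = 2^7 - 1 = 127
Broadcast last octet = 0 OR 127 = 127

127


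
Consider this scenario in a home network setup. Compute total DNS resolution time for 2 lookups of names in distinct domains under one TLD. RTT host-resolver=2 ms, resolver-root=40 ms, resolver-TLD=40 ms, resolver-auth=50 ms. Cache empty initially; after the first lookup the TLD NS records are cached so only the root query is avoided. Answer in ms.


Lookup 1 (cold cache): local + root + TLD + auth = 2 + 40 + 40 + 50 = 132 ms
Lookups 2..2 (TLD NS cached -> skip root; new domain -> still ask TLD and auth): local + TLD + auth = 2 + 40 + 50 = 92 ms each
Remaining 1 lookups: 1 * 92 = 92 ms
Total = 132 + 92 = 224 ms

224


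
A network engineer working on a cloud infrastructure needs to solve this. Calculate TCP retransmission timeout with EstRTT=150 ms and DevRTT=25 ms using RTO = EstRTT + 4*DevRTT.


Given: EstRTT = 150 ms, DevRTT = 25 ms
Timeout = EstRTT + 4 * DevRTT
4 * DevRTT = 4 * 25 = 100
Timeout = 150 + 100 = 250 ms

250


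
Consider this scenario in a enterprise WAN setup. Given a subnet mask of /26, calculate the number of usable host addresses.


Given: subnet mask /26
Host bits = 32 - 26 = 6
Total addresses = 2^6 = 64
Usable hosts = 64 - 2 (network + broadcast) = 62

62


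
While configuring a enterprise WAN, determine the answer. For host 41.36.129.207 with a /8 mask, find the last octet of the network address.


Given: IP = 41.36.129.207, prefix = /8
Subnet mask = 255.0.0.0
Last octet of IP: 207
Last octet of mask: 0
Network last octet = 207 AND 0 = 0

0


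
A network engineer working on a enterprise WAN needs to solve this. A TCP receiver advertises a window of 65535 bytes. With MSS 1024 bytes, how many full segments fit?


Given: RWND = 65535 bytes, MSS = 1024 bytes
Full segments = floor(RWND / MSS)
Full segments = floor(65535 / 1024)
Full segments = floor(63.999) = 63

63


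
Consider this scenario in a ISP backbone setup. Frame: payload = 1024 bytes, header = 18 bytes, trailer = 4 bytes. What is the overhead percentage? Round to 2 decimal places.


Given: payload = 1024 B, header = 18 B, trailer = 4 B
Overhead bytes = header + trailer = 18 + 4 = 22
Total frame = payload + overhead = 1024 + 22 = 1046
Overhead % = 22 / 1046 * 100 = 2.1033% -> 2.10% (2 dp)

2.10


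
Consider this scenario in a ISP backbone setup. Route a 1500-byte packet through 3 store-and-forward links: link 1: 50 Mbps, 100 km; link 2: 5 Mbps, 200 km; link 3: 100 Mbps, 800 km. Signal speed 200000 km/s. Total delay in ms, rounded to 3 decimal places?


Packet = 1500 bytes = 12000 bits. Store-and-forward: sum (t_trans + t_prop) per link.
Link 1: t_trans = 12000/(50*10^6) s = 0.2400 ms; t_prop = 100/200000 s = 0.5000 ms; subtotal = 0.7400 ms
Link 2: t_trans = 12000/(5*10^6) s = 2.4000 ms; t_prop = 200/200000 s = 1.0000 ms; subtotal = 3.4000 ms
Link 3: t_trans = 12000/(100*10^6) s = 0.1200 ms; t_prop = 800/200000 s = 4.0000 ms; subtotal = 4.1200 ms
End-to-end = 0.7400 + 3.4000 + 4.1200 = 8.2600 ms -> 8.260 ms (3 dp)

8.260


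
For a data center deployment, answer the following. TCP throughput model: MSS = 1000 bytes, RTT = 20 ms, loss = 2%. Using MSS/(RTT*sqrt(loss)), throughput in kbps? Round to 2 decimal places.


Given: MSS = 1000 bytes, RTT = 20 ms, loss = 2%
RTT in seconds = 20 / 1000 = 0.02
Loss rate = 2% = 0.02
sqrt(loss) = sqrt(0.02) = 0.141421356237
Throughput (bytes/s) = 1000 / (0.02 * 0.141421356237) = 353553.3906
Throughput (kbps) = 353553.3906 * 8 / 1000 = 2828.427125 -> 2828.43 kbps (2 dp)

2828.43


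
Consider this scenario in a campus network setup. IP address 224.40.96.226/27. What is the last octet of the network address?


Given: IP = 224.40.96.226, prefix = /27
Subnet mask = 255.255.255.224
Last octet of IP: 226
Last octet of mask: 224
Network last octet = 226 AND 224 = 224

224


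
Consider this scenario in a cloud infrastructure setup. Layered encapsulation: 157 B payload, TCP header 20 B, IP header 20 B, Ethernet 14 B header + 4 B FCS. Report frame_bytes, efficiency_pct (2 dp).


TCP segment = 157 + 20 = 177 B
IP packet = 177 + 20 = 197 B
Ethernet frame = 197 + 14 + 4 = 215 B
Efficiency = app / frame = 157 / 215 = 0.730233 = 73.0233% -> 73.02% (2 dp)

215, 73.02


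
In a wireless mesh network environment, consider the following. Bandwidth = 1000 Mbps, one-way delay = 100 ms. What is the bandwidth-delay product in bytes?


Given: bandwidth = 1000 Mbps, delay = 100 ms
BDP in bits = 1000 * 10^6 * 100 / 1000
BDP in bits = 100000000
BDP in bytes = 100000000 / 8 = 12500000

12500000


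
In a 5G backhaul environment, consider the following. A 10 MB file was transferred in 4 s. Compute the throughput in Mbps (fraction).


Given: file = 10 MB, time = 4 s
File in Mb = 10 * 8 = 80 Mb
Throughput = 80 / 4 Mbps
Throughput = 20 Mbps

20


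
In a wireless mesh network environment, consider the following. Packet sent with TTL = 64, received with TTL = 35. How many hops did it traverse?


Given: initial TTL = 64, received TTL = 35
Hops = initial TTL - received TTL
Hops = 64 - 35 = 29

29


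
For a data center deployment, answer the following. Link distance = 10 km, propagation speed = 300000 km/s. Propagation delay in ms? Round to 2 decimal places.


Given: distance = 10 km, speed = 300000 km/s
Delay = distance / speed = 10 / 300000 seconds
Delay in ms = 10 * 1000 / 300000
Delay = 0.0333 ms
Rounded to 2 dp = 0.03 ms

0.03


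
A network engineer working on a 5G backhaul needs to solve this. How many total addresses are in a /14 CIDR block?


Given: CIDR prefix /14
Host bits = 32 - 14 = 18
Total addresses = 2^18 = 262144

262144


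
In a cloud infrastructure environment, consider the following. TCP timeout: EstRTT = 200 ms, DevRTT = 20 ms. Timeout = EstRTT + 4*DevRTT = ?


Given: EstRTT = 200 ms, DevRTT = 20 ms
Timeout = EstRTT + 4 * DevRTT
4 * DevRTT = 4 * 20 = 80
Timeout = 200 + 80 = 280 ms

280


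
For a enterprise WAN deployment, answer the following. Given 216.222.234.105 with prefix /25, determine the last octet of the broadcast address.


Given: IP = 216.222.234.105, prefix = /25
Host bits = 32 - 25 = 7
Network last octet = 105 AND mask = 0
Host part size = 2^7 - 1 = 127
Broadcast last octet = 0 OR 127 = 127

127


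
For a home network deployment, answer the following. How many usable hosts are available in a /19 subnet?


Given: subnet mask /19
Host bits = 32 - 19 = 13
Total addresses = 2^13 = 8192
Usable hosts = 8192 - 2 (network + broadcast) = 8190

8190


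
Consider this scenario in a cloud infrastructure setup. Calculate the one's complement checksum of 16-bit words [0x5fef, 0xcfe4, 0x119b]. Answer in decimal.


Given words: [0x5fef, 0xcfe4, 0x119b]
Step 1: Sum all words
Raw sum = 24559 + 53220 + 4507 = 82286
Step 2: Fold carry: (16750 + 1) = 16751
One's complement = ~16751 & 0xFFFF = 48784

48784


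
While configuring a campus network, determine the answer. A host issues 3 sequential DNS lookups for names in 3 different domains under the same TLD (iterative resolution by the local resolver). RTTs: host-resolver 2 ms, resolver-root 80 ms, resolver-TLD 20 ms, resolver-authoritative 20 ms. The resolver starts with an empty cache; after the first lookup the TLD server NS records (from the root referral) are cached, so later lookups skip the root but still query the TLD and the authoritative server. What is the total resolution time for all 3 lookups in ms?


Lookup 1 (cold cache): local + root + TLD + auth = 2 + 80 + 20 + 20 = 122 ms
Lookups 2..3 (TLD NS cached -> skip root; new domain -> still ask TLD and auth): local + TLD + auth = 2 + 20 + 20 = 42 ms each
Remaining 2 lookups: 2 * 42 = 84 ms
Total = 122 + 84 = 206 ms

206


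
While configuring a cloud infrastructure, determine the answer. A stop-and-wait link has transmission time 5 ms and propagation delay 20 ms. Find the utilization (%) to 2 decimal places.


Given: Ttrans = 5 ms, Tprop = 20 ms
RTT = 2 * Tprop = 2 * 20 = 40 ms
U = Ttrans / (Ttrans + RTT)
U = 5 / (5 + 40)
U = 5 / 45 = 0.111111
U% = 11.11%

11.11


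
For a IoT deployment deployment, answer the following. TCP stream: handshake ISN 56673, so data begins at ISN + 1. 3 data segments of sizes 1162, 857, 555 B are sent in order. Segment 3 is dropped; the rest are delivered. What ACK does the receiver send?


SYN uses sequence number 56673; first data byte = ISN + 1 = 56674.
Segment 1: SEQ = 56674, len = 1162 B, covers [56674, 57835]
Segment 2: SEQ = 57836, len = 857 B, covers [57836, 58692]
Segment 3: SEQ = 58693, len = 555 B, covers [58693, 59247] [LOST]
In-order data received: bytes [56674, 58692] (segments 1..2).
Segment 3 missing -> gap begins at byte 58693.
Cumulative ACK = next expected in-order byte = 56674 + 1162 + 857 = 58693

58693


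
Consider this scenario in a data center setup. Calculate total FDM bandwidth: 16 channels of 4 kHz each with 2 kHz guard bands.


Given: 16 channels, 4 kHz each, guard = 2 kHz
Channel bandwidth = 16 * 4 = 64 kHz
Guard bands = 15 gaps * 2 kHz = 30 kHz
Total = 64 + 30 = 94 kHz

94


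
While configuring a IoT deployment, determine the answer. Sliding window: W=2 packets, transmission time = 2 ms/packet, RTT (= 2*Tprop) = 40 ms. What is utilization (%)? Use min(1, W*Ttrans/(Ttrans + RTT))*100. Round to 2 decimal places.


Given: W = 2, Ttrans = 2 ms, RTT = 40 ms (= 2 * Tprop, Tprop = 20 ms)
Cycle time = Ttrans + RTT = 2 + 40 = 42 ms (first packet sent until its ACK returns)
W * Ttrans = 2 * 2 = 4 ms of sending per cycle
W * Ttrans / (Ttrans + RTT) = 4 / 42 = 0.095238
U = min(1, 0.095238) = 0.095238
U% = 9.52%

9.52


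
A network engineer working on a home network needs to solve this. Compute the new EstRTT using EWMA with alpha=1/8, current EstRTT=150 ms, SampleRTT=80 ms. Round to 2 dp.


Given: EstRTT = 150 ms, SampleRTT = 80 ms, alpha = 1/8
New EstRTT = (1 - alpha) * EstRTT + alpha * SampleRTT
(7/8) * 150 = 131.25
(1/8) * 80 = 10
New EstRTT = 131.25 + 10 = 141.25 ms -> 141.25 ms (2 dp)

141.25


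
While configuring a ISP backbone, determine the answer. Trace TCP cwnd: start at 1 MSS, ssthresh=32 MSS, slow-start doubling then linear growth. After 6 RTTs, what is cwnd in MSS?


RTT 0: cwnd = 1 MSS (initial)
RTT 1: cwnd = 2 MSS (slow start, doubled)
RTT 2: cwnd = 4 MSS (slow start, doubled)
RTT 3: cwnd = 8 MSS (slow start, doubled)
RTT 4: cwnd = 16 MSS (slow start, doubled)
RTT 5: cwnd = 32 MSS (slow start, doubled)
RTT 6: cwnd = 33 MSS (congestion avoidance, +1)

33


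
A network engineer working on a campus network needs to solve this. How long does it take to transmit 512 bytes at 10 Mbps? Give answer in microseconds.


Given: packet = 512 bytes, bandwidth = 10 Mbps
Packet in bits = 512 * 8 = 4096 bits
Bandwidth = 10 * 10^6 = 10000000 bps
Time = 4096 / 10000000 seconds
Time in us = 4096 * 10^6 / 10000000 = 409.6

409.6


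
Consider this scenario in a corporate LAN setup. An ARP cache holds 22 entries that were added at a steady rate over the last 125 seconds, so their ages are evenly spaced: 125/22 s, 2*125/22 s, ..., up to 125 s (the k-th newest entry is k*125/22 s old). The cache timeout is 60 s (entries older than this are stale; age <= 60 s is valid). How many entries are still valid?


Ages are k * 125/22 s for k = 1..22 (spacing = 5.6818 s).
Entry k is valid iff k * 125/22 <= 60 iff k <= 22 * 60 / 125 = 10.5600
n_valid = floor(10.5600) = 10
(n_stale = 22 - 10 = 12)

10


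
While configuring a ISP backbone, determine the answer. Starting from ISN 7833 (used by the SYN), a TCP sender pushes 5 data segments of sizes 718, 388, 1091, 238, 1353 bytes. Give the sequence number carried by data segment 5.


The SYN occupies sequence number ISN = 7833, so the first data byte is ISN + 1 = 7834.
SEQ of data segment i = (ISN + 1) + sum of payload sizes of segments 1..i-1.
Segment 1: SEQ = 7834, payload = 718 bytes
Segment 2: SEQ = 8552, payload = 388 bytes
Segment 3: SEQ = 8940, payload = 1091 bytes
Segment 4: SEQ = 10031, payload = 238 bytes
Segment 5: SEQ = 10269, payload = 1353 bytes
SEQ of segment 5 = 7834 + 718 + 388 + 1091 + 238 = 10269

10269


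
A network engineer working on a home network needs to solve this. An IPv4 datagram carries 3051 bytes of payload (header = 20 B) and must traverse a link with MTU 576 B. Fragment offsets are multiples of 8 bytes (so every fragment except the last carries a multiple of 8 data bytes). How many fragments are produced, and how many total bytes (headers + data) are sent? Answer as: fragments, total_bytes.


Max data per non-final fragment = floor((MTU - header)/8)*8 = floor((576 - 20)/8)*8 = floor(556/8)*8 = 552 B
Final fragment needs no 8-byte alignment: it can carry up to MTU - header = 556 B
Non-final fragments needed = ceil((payload - 556) / 552) = ceil(2495/552) = ceil(4.5199) = 5
Number of fragments = 5 + 1 = 6
Fragment sizes (data): 5 * 552 B + 291 B (last, 291 <= 556 OK)
Total bytes sent = payload + n_frags * header = 3051 + 6*20 = 3051 + 120 = 3171 B

6, 3171


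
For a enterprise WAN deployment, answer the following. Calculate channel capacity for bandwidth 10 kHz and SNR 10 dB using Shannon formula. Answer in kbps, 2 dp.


Given: B = 10 kHz, SNR = 10 dB
SNR linear = 10^(10/10) = 10
1 + SNR = 11
log2(11) = 3.4594316186
C = 10 * 1000 * 3.4594316186 = 34594.3162 bps
C = 34.594316 kbps -> 34.59 kbps (2 dp)

34.59


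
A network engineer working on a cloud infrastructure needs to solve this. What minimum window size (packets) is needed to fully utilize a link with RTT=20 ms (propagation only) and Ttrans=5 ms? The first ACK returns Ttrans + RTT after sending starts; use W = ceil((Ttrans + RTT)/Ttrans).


Given: Ttrans = 5 ms, RTT = 20 ms (= 2 * Tprop, Tprop = 10 ms)
Time until first ACK returns = Ttrans + RTT = 5 + 20 = 25 ms
Need W * Ttrans >= Ttrans + RTT  ->  W >= (Ttrans + RTT) / Ttrans
(Ttrans + RTT) / Ttrans = 25 / 5 = 5
W_min = ceil(5) = 5

5


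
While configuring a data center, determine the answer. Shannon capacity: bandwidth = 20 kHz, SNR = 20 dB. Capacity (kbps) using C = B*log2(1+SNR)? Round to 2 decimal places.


Given: B = 20 kHz, SNR = 20 dB
SNR linear = 10^(20/10) = 100
1 + SNR = 101
log2(101) = 6.6582114828
C = 20 * 1000 * 6.6582114828 = 133164.2297 bps
C = 133.164230 kbps -> 133.16 kbps (2 dp)

133.16


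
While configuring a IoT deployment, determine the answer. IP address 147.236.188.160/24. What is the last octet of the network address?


Given: IP = 147.236.188.160, prefix = /24
Subnet mask = 255.255.255.0
Last octet of IP: 160
Last octet of mask: 0
Network last octet = 160 AND 0 = 0

0


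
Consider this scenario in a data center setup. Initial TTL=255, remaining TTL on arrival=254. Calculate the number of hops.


Given: initial TTL = 255, received TTL = 254
Hops = initial TTL - received TTL
Hops = 255 - 254 = 1

1


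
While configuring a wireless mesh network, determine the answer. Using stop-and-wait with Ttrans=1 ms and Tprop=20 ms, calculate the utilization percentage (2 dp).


Given: Ttrans = 1 ms, Tprop = 20 ms
RTT = 2 * Tprop = 2 * 20 = 40 ms
U = Ttrans / (Ttrans + RTT)
U = 1 / (1 + 40)
U = 1 / 41 = 0.02439
U% = 2.44%

2.44


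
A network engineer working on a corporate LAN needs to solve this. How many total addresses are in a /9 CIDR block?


Given: CIDR prefix /9
Host bits = 32 - 9 = 23
Total addresses = 2^23 = 8388608

8388608


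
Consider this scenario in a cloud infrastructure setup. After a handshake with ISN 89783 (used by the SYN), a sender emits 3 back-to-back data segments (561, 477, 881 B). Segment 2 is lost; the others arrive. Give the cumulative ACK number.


SYN uses sequence number 89783; first data byte = ISN + 1 = 89784.
Segment 1: SEQ = 89784, len = 561 B, covers [89784, 90344]
Segment 2: SEQ = 90345, len = 477 B, covers [90345, 90821] [LOST]
Segment 3: SEQ = 90822, len = 881 B, covers [90822, 91702]
In-order data received: bytes [89784, 90344] (segments 1..1).
Segment 2 missing -> gap begins at byte 90345; later segments buffered out of order.
Cumulative ACK = next expected in-order byte = 89784 + 561 = 90345

90345


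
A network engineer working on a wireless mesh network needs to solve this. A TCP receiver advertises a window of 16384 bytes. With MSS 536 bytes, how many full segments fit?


Given: RWND = 16384 bytes, MSS = 536 bytes
Full segments = floor(RWND / MSS)
Full segments = floor(16384 / 536)
Full segments = floor(30.5672) = 30

30


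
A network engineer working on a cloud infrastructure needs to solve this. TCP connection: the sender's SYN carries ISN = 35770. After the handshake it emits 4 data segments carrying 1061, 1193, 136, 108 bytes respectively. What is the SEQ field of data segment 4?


The SYN occupies sequence number ISN = 35770, so the first data byte is ISN + 1 = 35771.
SEQ of data segment i = (ISN + 1) + sum of payload sizes of segments 1..i-1.
Segment 1: SEQ = 35771, payload = 1061 bytes
Segment 2: SEQ = 36832, payload = 1193 bytes
Segment 3: SEQ = 38025, payload = 136 bytes
Segment 4: SEQ = 38161, payload = 108 bytes
SEQ of segment 4 = 35771 + 1061 + 1193 + 136 = 38161

38161
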